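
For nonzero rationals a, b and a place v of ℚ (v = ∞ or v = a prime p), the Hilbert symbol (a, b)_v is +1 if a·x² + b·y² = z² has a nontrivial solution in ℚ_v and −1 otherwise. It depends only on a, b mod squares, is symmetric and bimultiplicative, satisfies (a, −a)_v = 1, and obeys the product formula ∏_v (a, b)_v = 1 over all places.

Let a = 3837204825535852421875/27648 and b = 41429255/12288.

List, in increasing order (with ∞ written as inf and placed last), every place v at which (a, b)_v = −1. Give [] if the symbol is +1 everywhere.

[7, 17]

(a, b) ≡ (1785, 51765) mod (ℚ^×)²; places V = {2, 3, 5, 7, 17, 29, ∞}.
(a,b)_7: α=5, u≡6; β=5, v≡5 (mod 7); (6|7)=-1, (5|7)=-1; sign (−1)^1·-1^5·-1^5 = -1.
(a,b)_∞: sgn(1785)=+, sgn(51765)=+, so +1.
(a,b)_17: α=3, u≡14; β=1, v≡1 (mod 17); (14|17)=-1, (1|17)=+1; sign (−1)^0·-1^1·+1^3 = -1.
(a,b)_2: α=-10, β=-12; u≡1, v≡5 (mod 8); ε(u)ε(v)=0·0, αω(v)=-10·1, βω(u)=-12·0; sum ≡ 0  ⇒  +1.
(a,b)_5: α=7, u≡2; β=1, v≡2 (mod 5); (2|5)=-1, (2|5)=-1; sign (−1)^0·-1^1·-1^7 = +1.
(a,b)_29: α=6, u≡1; β=1, v≡4 (mod 29); (1|29)=+1, (4|29)=+1; sign (−1)^0·+1^1·+1^6 = +1.
(a,b)_3: α=-3, u≡1; β=-1, v≡2 (mod 3); (1|3)=+1, (2|3)=-1; sign (−1)^1·+1^-1·-1^-3 = +1.
(1785, 51765 / ℚ) ramifies at {7, 17}: a division algebra.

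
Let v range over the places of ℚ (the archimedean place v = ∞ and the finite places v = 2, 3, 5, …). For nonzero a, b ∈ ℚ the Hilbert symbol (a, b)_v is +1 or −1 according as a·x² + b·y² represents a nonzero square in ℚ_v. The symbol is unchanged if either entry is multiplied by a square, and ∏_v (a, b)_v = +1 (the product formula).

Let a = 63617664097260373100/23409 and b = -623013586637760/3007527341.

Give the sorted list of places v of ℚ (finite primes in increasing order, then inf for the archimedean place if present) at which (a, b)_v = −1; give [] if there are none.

Mod squares: a ≡ 19019, b ≡ -737035. Check v ∈ {∞, 2, 3, 5, 7, 11, 13, 17, 19, 23, 29, 31}.
v=29: a=29^4·(≡20), b=29^3·(≡12) mod 29; (20|29)=+1, (12|29)=-1; (−1)^{4·3·14}·(+1)^3·(-1)^4 = +1.
v=5: a=5^2·(≡1), b=5^1·(≡3) mod 5; (1|5)=+1, (3|5)=-1; (−1)^{2·1·2}·(+1)^1·(-1)^2 = +1.
v=23: a=23^4·(≡7), b=23^3·(≡22) mod 23; (7|23)=-1, (22|23)=-1; (−1)^{4·3·11}·(-1)^3·(-1)^4 = -1.
v=3: a=3^-4·(≡2), b=3^8·(≡2) mod 3; (2|3)=-1, (2|3)=-1; (−1)^{-4·8·1}·(-1)^8·(-1)^-4 = +1.
v=∞: 19019 > 0 and -737035 < 0  ⇒  (a,b)_∞ = +1.
v=11: a=11^1·(≡2), b=11^0·(≡9) mod 11; (2|11)=-1, (9|11)=+1; (−1)^{1·0·5}·(-1)^0·(+1)^1 = +1.
v=2: v_2(a)=2, v_2(b)=6; units ≡ 3, 5 (mod 8); ε·ε+αω+βω = 1·0+2·1+6·1 ≡ 0  ⇒  (a,b)_2 = +1.
v=7: a=7^1·(≡4), b=7^-2·(≡2) mod 7; (4|7)=+1, (2|7)=+1; (−1)^{1·-2·3}·(+1)^-2·(+1)^1 = +1.
v=31: a=31^0·(≡9), b=31^-2·(≡23) mod 31; (9|31)=+1, (23|31)=-1; (−1)^{0·-2·15}·(+1)^-2·(-1)^0 = +1.
v=19: a=19^1·(≡10), b=19^0·(≡14) mod 19; (10|19)=-1, (14|19)=-1; (−1)^{1·0·9}·(-1)^0·(-1)^1 = -1.
v=13: a=13^3·(≡11), b=13^-1·(≡2) mod 13; (11|13)=-1, (2|13)=-1; (−1)^{3·-1·6}·(-1)^-1·(-1)^3 = +1.
v=17: a=17^-2·(≡2), b=17^-3·(≡3) mod 17; (2|17)=+1, (3|17)=-1; (−1)^{-2·-3·8}·(+1)^-3·(-1)^-2 = +1.
Ram(19019, -737035) = {19, 23}; no ℚ_19-point on the conic.

[19, 23]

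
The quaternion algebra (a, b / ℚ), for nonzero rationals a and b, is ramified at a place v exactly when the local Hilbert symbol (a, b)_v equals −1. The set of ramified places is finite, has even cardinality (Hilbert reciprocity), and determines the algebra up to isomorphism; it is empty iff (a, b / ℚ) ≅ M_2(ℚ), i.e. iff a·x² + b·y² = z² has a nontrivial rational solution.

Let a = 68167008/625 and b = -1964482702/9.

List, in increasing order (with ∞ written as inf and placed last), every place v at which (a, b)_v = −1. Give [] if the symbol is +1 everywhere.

(a, b) ≡ (182, -238) mod (ℚ^×)²; places V = {2, 3, 5, 7, 13, 17, ∞}.
(a,b)_7: α=1, u≡5; β=1, v≡1 (mod 7); (5|7)=-1, (1|7)=+1; sign (−1)^1·-1^1·+1^1 = +1.
(a,b)_2: α=5, β=1; u≡3, v≡1 (mod 8); ε(u)ε(v)=1·0, αω(v)=5·0, βω(u)=1·1; sum ≡ 1  ⇒  -1.
(a,b)_17: α=2, u≡5; β=3, v≡6 (mod 17); (5|17)=-1, (6|17)=-1; sign (−1)^0·-1^3·-1^2 = -1.
(a,b)_13: α=1, u≡1; β=4, v≡3 (mod 13); (1|13)=+1, (3|13)=+1; sign (−1)^0·+1^4·+1^1 = +1.
(a,b)_5: α=-4, u≡3; β=0, v≡2 (mod 5); (3|5)=-1, (2|5)=-1; sign (−1)^0·-1^0·-1^-4 = +1.
(a,b)_3: α=4, u≡2; β=-2, v≡2 (mod 3); (2|3)=-1, (2|3)=-1; sign (−1)^0·-1^-2·-1^4 = +1.
(a,b)_∞: sgn(182)=+, sgn(-238)=−, so +1.
Ram(182, -238) = {2, 17}; no ℚ_2-point on the conic.

[2, 17]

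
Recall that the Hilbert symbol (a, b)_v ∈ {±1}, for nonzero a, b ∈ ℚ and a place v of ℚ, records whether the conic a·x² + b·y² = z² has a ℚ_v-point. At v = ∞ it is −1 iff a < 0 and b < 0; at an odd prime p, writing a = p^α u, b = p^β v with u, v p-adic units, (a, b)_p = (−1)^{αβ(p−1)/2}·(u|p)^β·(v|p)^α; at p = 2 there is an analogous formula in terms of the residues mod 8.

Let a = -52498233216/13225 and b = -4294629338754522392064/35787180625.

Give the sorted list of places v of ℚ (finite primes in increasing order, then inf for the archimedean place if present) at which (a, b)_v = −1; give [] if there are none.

Mod squares: a ≡ -83694, b ≡ -6. Check v ∈ {∞, 2, 3, 5, 7, 11, 13, 23, 29, 37, 47, 53}.
v=7: a=7^0·(≡6), b=7^-2·(≡2) mod 7; (6|7)=-1, (2|7)=+1; (−1)^{0·-2·3}·(-1)^-2·(+1)^0 = +1.
v=3: a=3^5·(≡2), b=3^11·(≡1) mod 3; (2|3)=-1, (1|3)=+1; (−1)^{5·11·1}·(-1)^11·(+1)^5 = +1.
v=∞: -83694 < 0 and -6 < 0  ⇒  (a,b)_∞ = -1.
v=23: a=23^-2·(≡12), b=23^-2·(≡17) mod 23; (12|23)=+1, (17|23)=-1; (−1)^{-2·-2·11}·(+1)^-2·(-1)^-2 = +1.
v=29: a=29^1·(≡3), b=29^2·(≡22) mod 29; (3|29)=-1, (22|29)=+1; (−1)^{1·2·14}·(-1)^2·(+1)^1 = +1.
v=2: v_2(a)=7, v_2(b)=9; units ≡ 1, 5 (mod 8); ε·ε+αω+βω = 0·0+7·1+9·0 ≡ 1  ⇒  (a,b)_2 = -1.
v=5: a=5^-2·(≡1), b=5^-4·(≡4) mod 5; (1|5)=+1, (4|5)=+1; (−1)^{-2·-4·2}·(+1)^-4·(+1)^-2 = +1.
v=53: a=53^0·(≡11), b=53^2·(≡28) mod 53; (11|53)=+1, (28|53)=+1; (−1)^{0·2·26}·(+1)^2·(+1)^0 = +1.
v=11: a=11^2·(≡5), b=11^4·(≡9) mod 11; (5|11)=+1, (9|11)=+1; (−1)^{2·4·5}·(+1)^4·(+1)^2 = +1.
v=37: a=37^1·(≡6), b=37^2·(≡14) mod 37; (6|37)=-1, (14|37)=-1; (−1)^{1·2·18}·(-1)^2·(-1)^1 = -1.
v=47: a=47^0·(≡38), b=47^-2·(≡35) mod 47; (38|47)=-1, (35|47)=-1; (−1)^{0·-2·23}·(-1)^-2·(-1)^0 = +1.
v=13: a=13^1·(≡9), b=13^0·(≡2) mod 13; (9|13)=+1, (2|13)=-1; (−1)^{1·0·6}·(+1)^0·(-1)^1 = -1.
|Ram(-83694, -6)| = 4, even; anisotropic at {2, 13, 37, ∞}.

[2, 13, 37, inf]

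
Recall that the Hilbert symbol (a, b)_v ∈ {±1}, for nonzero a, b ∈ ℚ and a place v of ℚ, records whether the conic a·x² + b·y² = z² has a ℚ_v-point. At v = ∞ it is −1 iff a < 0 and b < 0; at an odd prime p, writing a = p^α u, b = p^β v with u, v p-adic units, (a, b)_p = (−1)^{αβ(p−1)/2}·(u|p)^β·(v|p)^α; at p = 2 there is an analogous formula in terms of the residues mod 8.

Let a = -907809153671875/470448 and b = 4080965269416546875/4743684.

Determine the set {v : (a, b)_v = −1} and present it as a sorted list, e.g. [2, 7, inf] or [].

(a, b) ≡ (-345, 3059) mod (ℚ^×)²; places V = {2, 3, 5, 7, 11, 13, 19, 23, ∞}.
(a,b)_19: α=2, u≡9; β=3, v≡9 (mod 19); (9|19)=+1, (9|19)=+1; sign (−1)^0·+1^3·+1^2 = +1.
(a,b)_7: α=2, u≡5; β=3, v≡5 (mod 7); (5|7)=-1, (5|7)=-1; sign (−1)^0·-1^3·-1^2 = -1.
(a,b)_11: α=-2, u≡8; β=-4, v≡9 (mod 11); (8|11)=-1, (9|11)=+1; sign (−1)^0·-1^-4·+1^-2 = +1.
(a,b)_2: α=-4, β=-2; u≡7, v≡3 (mod 8); ε(u)ε(v)=1·1, αω(v)=-4·1, βω(u)=-2·0; sum ≡ 1  ⇒  -1.
(a,b)_23: α=1, u≡13; β=1, v≡1 (mod 23); (13|23)=+1, (1|23)=+1; sign (−1)^1·+1^1·+1^1 = -1.
(a,b)_13: α=4, u≡2; β=6, v≡12 (mod 13); (2|13)=-1, (12|13)=+1; sign (−1)^0·-1^6·+1^4 = +1.
(a,b)_∞: sgn(-345)=−, sgn(3059)=+, so +1.
(a,b)_5: α=7, u≡1; β=6, v≡1 (mod 5); (1|5)=+1, (1|5)=+1; sign (−1)^0·+1^6·+1^7 = +1.
(a,b)_3: α=-5, u≡2; β=-4, v≡2 (mod 3); (2|3)=-1, (2|3)=-1; sign (−1)^0·-1^-4·-1^-5 = -1.
(-345, 3059 / ℚ) ramifies at {2, 3, 7, 23}: a division algebra.

[2, 3, 7, 23]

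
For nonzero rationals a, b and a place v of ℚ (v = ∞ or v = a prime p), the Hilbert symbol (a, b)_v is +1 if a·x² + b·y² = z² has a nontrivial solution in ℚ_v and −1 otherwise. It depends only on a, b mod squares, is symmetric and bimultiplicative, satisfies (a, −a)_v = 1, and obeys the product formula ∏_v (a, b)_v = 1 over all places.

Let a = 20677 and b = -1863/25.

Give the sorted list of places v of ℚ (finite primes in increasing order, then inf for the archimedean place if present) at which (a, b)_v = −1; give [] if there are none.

Mod squares: a ≡ 20677, b ≡ -23. Check v ∈ {∞, 2, 3, 5, 23, 29, 31}.
v=∞: 20677 > 0 and -23 < 0  ⇒  (a,b)_∞ = +1.
v=29: a=29^1·(≡17), b=29^0·(≡9) mod 29; (17|29)=-1, (9|29)=+1; (−1)^{1·0·14}·(-1)^0·(+1)^1 = +1.
v=23: a=23^1·(≡2), b=23^1·(≡17) mod 23; (2|23)=+1, (17|23)=-1; (−1)^{1·1·11}·(+1)^1·(-1)^1 = +1.
v=2: v_2(a)=0, v_2(b)=0; units ≡ 5, 1 (mod 8); ε·ε+αω+βω = 0·0+0·0+0·1 ≡ 0  ⇒  (a,b)_2 = +1.
v=3: a=3^0·(≡1), b=3^4·(≡1) mod 3; (1|3)=+1, (1|3)=+1; (−1)^{0·4·1}·(+1)^4·(+1)^0 = +1.
v=5: a=5^0·(≡2), b=5^-2·(≡2) mod 5; (2|5)=-1, (2|5)=-1; (−1)^{0·-2·2}·(-1)^-2·(-1)^0 = +1.
v=31: a=31^1·(≡16), b=31^0·(≡16) mod 31; (16|31)=+1, (16|31)=+1; (−1)^{1·0·15}·(+1)^0·(+1)^1 = +1.
Every local symbol is +1, so the conic 20677·x² + -23·y² = z² has ℚ_v-points for all v and hence a ℚ-point; (a, b / ℚ) ≅ M_2(ℚ).

[]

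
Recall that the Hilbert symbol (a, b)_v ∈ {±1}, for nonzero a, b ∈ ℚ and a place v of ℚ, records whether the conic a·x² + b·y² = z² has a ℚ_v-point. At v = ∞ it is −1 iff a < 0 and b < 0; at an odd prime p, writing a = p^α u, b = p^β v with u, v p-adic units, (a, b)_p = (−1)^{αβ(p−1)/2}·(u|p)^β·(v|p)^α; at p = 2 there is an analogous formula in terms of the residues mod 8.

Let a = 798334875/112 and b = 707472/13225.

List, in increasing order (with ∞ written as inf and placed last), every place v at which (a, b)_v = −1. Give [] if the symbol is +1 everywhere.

Mod squares: a ≡ 146965, b ≡ 17. Check v ∈ {∞, 2, 3, 5, 7, 13, 17, 19, 23}.
v=5: a=5^3·(≡2), b=5^-2·(≡3) mod 5; (2|5)=-1, (3|5)=-1; (−1)^{3·-2·2}·(-1)^-2·(-1)^3 = -1.
v=13: a=13^3·(≡8), b=13^0·(≡3) mod 13; (8|13)=-1, (3|13)=+1; (−1)^{3·0·6}·(-1)^0·(+1)^3 = +1.
v=19: a=19^1·(≡10), b=19^0·(≡7) mod 19; (10|19)=-1, (7|19)=+1; (−1)^{1·0·9}·(-1)^0·(+1)^1 = +1.
v=23: a=23^0·(≡8), b=23^-2·(≡19) mod 23; (8|23)=+1, (19|23)=-1; (−1)^{0·-2·11}·(+1)^-2·(-1)^0 = +1.
v=2: v_2(a)=-4, v_2(b)=4; units ≡ 5, 1 (mod 8); ε·ε+αω+βω = 0·0+-4·0+4·1 ≡ 0  ⇒  (a,b)_2 = +1.
v=7: a=7^-1·(≡1), b=7^0·(≡5) mod 7; (1|7)=+1, (5|7)=-1; (−1)^{-1·0·3}·(+1)^0·(-1)^-1 = -1.
v=∞: 146965 > 0 and 17 > 0  ⇒  (a,b)_∞ = +1.
v=3: a=3^2·(≡1), b=3^2·(≡2) mod 3; (1|3)=+1, (2|3)=-1; (−1)^{2·2·1}·(+1)^2·(-1)^2 = +1.
v=17: a=17^1·(≡16), b=17^3·(≡9) mod 17; (16|17)=+1, (9|17)=+1; (−1)^{1·3·8}·(+1)^3·(+1)^1 = +1.
(146965, 17 / ℚ) ramifies at {5, 7}: a division algebra.

[5, 7]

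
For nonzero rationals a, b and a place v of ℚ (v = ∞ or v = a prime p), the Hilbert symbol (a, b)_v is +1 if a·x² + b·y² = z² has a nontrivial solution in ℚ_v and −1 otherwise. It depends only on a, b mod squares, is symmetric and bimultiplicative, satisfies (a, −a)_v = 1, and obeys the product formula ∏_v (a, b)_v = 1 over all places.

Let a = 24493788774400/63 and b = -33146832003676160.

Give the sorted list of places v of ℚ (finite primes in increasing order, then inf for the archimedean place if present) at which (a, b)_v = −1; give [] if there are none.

(a, b) ≡ (7, -541310) mod (ℚ^×)²; places V = {2, 3, 5, 7, 11, 19, 37, ∞}.
(a,b)_37: α=2, u≡28; β=3, v≡6 (mod 37); (28|37)=+1, (6|37)=-1; sign (−1)^0·+1^3·-1^2 = +1.
(a,b)_∞: sgn(7)=+, sgn(-541310)=−, so +1.
(a,b)_5: α=2, u≡2; β=1, v≡3 (mod 5); (2|5)=-1, (3|5)=-1; sign (−1)^0·-1^1·-1^2 = -1.
(a,b)_11: α=2, u≡6; β=3, v≡4 (mod 11); (6|11)=-1, (4|11)=+1; sign (−1)^0·-1^3·+1^2 = -1.
(a,b)_3: α=-2, u≡1; β=0, v≡1 (mod 3); (1|3)=+1, (1|3)=+1; sign (−1)^0·+1^0·+1^-2 = +1.
(a,b)_19: α=2, u≡4; β=3, v≡12 (mod 19); (4|19)=+1, (12|19)=-1; sign (−1)^0·+1^3·-1^2 = +1.
(a,b)_7: α=-1, u≡4; β=1, v≡6 (mod 7); (4|7)=+1, (6|7)=-1; sign (−1)^1·+1^1·-1^-1 = +1.
(a,b)_2: α=14, β=11; u≡7, v≡1 (mod 8); ε(u)ε(v)=1·0, αω(v)=14·0, βω(u)=11·0; sum ≡ 0  ⇒  +1.
(7, -541310 / ℚ) ramifies at {5, 11}: a division algebra.

[5, 11]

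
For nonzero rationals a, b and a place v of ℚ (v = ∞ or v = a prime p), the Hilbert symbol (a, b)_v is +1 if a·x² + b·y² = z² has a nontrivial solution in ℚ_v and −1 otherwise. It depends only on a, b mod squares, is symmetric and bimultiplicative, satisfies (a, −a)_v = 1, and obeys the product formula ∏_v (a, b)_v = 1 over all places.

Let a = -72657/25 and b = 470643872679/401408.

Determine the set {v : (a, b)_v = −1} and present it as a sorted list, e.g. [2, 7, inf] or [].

(a, b) ≡ (-897, 1002478) mod (ℚ^×)²; places V = {2, 3, 5, 7, 13, 17, 19, 23, 31, 37, ∞}.
(a,b)_31: α=0, u≡4; β=1, v≡8 (mod 31); (4|31)=+1, (8|31)=+1; sign (−1)^0·+1^1·+1^0 = +1.
(a,b)_37: α=0, u≡33; β=1, v≡25 (mod 37); (33|37)=+1, (25|37)=+1; sign (−1)^0·+1^1·+1^0 = +1.
(a,b)_2: α=0, β=-13; u≡7, v≡7 (mod 8); ε(u)ε(v)=1·1, αω(v)=0·0, βω(u)=-13·0; sum ≡ 1  ⇒  -1.
(a,b)_∞: sgn(-897)=−, sgn(1002478)=+, so +1.
(a,b)_5: α=-2, u≡3; β=0, v≡3 (mod 5); (3|5)=-1, (3|5)=-1; sign (−1)^0·-1^0·-1^-2 = +1.
(a,b)_3: α=5, u≡1; β=2, v≡1 (mod 3); (1|3)=+1, (1|3)=+1; sign (−1)^0·+1^2·+1^5 = +1.
(a,b)_7: α=0, u≡6; β=-2, v≡4 (mod 7); (6|7)=-1, (4|7)=+1; sign (−1)^0·-1^-2·+1^0 = +1.
(a,b)_13: α=1, u≡12; β=0, v≡12 (mod 13); (12|13)=+1, (12|13)=+1; sign (−1)^0·+1^0·+1^1 = +1.
(a,b)_23: α=1, u≡19; β=1, v≡9 (mod 23); (19|23)=-1, (9|23)=+1; sign (−1)^1·-1^1·+1^1 = +1.
(a,b)_17: α=0, u≡15; β=2, v≡14 (mod 17); (15|17)=+1, (14|17)=-1; sign (−1)^0·+1^2·-1^0 = +1.
(a,b)_19: α=0, u≡3; β=3, v≡15 (mod 19); (3|19)=-1, (15|19)=-1; sign (−1)^0·-1^3·-1^0 = -1.
Ram(-897, 1002478) = {2, 19}; no ℚ_2-point on the conic.

[2, 19]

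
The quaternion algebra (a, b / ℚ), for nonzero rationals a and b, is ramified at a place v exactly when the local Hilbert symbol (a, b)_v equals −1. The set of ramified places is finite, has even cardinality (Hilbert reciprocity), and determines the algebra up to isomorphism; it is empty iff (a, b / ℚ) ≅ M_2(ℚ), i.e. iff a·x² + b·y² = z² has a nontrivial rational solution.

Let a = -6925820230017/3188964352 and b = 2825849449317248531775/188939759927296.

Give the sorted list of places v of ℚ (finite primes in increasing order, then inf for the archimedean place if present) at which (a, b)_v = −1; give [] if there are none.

Mod squares: a ≡ -409479, b ≡ 31. Check v ∈ {∞, 2, 3, 5, 7, 13, 17, 23, 29, 31, 37}.
v=31: a=31^3·(≡16), b=31^5·(≡20) mod 31; (16|31)=+1, (20|31)=+1; (−1)^{3·5·15}·(+1)^5·(+1)^3 = -1.
v=∞: -409479 < 0 and 31 > 0  ⇒  (a,b)_∞ = +1.
v=37: a=37^1·(≡28), b=37^2·(≡6) mod 37; (28|37)=+1, (6|37)=-1; (−1)^{1·2·18}·(+1)^2·(-1)^1 = -1.
v=3: a=3^7·(≡1), b=3^10·(≡1) mod 3; (1|3)=+1, (1|3)=+1; (−1)^{7·10·1}·(+1)^10·(+1)^7 = +1.
v=2: v_2(a)=-10, v_2(b)=-14; units ≡ 1, 7 (mod 8); ε·ε+αω+βω = 0·1+-10·0+-14·0 ≡ 0  ⇒  (a,b)_2 = +1.
v=29: a=29^-2·(≡5), b=29^-2·(≡19) mod 29; (5|29)=+1, (19|29)=-1; (−1)^{-2·-2·14}·(+1)^-2·(-1)^-2 = +1.
v=5: a=5^0·(≡4), b=5^2·(≡1) mod 5; (4|5)=+1, (1|5)=+1; (−1)^{0·2·2}·(+1)^2·(+1)^0 = +1.
v=13: a=13^2·(≡5), b=13^2·(≡2) mod 13; (5|13)=-1, (2|13)=-1; (−1)^{2·2·6}·(-1)^2·(-1)^2 = +1.
v=17: a=17^1·(≡13), b=17^2·(≡7) mod 17; (13|17)=+1, (7|17)=-1; (−1)^{1·2·8}·(+1)^2·(-1)^1 = -1.
v=7: a=7^-1·(≡4), b=7^-2·(≡3) mod 7; (4|7)=+1, (3|7)=-1; (−1)^{-1·-2·3}·(+1)^-2·(-1)^-1 = -1.
v=23: a=23^-2·(≡18), b=23^-4·(≡12) mod 23; (18|23)=+1, (12|23)=+1; (−1)^{-2·-4·11}·(+1)^-4·(+1)^-2 = +1.
(-409479, 31 / ℚ) ramifies at {7, 17, 31, 37}: a division algebra.

[7, 17, 31, 37]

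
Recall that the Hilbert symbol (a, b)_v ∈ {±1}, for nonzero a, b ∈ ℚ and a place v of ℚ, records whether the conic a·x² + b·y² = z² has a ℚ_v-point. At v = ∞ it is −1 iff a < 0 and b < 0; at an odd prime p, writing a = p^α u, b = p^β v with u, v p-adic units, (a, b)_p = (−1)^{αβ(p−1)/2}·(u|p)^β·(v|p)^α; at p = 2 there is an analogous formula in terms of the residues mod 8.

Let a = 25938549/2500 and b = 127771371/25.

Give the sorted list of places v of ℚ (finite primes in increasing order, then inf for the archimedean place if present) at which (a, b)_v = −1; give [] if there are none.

[19, 23]

(a, b) ≡ (35581, 289731) mod (ℚ^×)²; places V = {2, 3, 5, 7, 13, 17, 19, 23, ∞}.
(a,b)_17: α=1, u≡13; β=1, v≡1 (mod 17); (13|17)=+1, (1|17)=+1; sign (−1)^0·+1^1·+1^1 = +1.
(a,b)_2: α=-2, β=0; u≡5, v≡3 (mod 8); ε(u)ε(v)=0·1, αω(v)=-2·1, βω(u)=0·1; sum ≡ 0  ⇒  +1.
(a,b)_13: α=1, u≡5; β=1, v≡5 (mod 13); (5|13)=-1, (5|13)=-1; sign (−1)^0·-1^1·-1^1 = +1.
(a,b)_5: α=-4, u≡1; β=-2, v≡1 (mod 5); (1|5)=+1, (1|5)=+1; sign (−1)^0·+1^-2·+1^-4 = +1.
(a,b)_∞: sgn(35581)=+, sgn(289731)=+, so +1.
(a,b)_3: α=6, u≡1; β=3, v≡1 (mod 3); (1|3)=+1, (1|3)=+1; sign (−1)^0·+1^3·+1^6 = +1.
(a,b)_23: α=1, u≡6; β=1, v≡9 (mod 23); (6|23)=+1, (9|23)=+1; sign (−1)^1·+1^1·+1^1 = -1.
(a,b)_19: α=0, u≡10; β=1, v≡1 (mod 19); (10|19)=-1, (1|19)=+1; sign (−1)^0·-1^1·+1^0 = -1.
(a,b)_7: α=1, u≡1; β=2, v≡4 (mod 7); (1|7)=+1, (4|7)=+1; sign (−1)^0·+1^2·+1^1 = +1.
|Ram(35581, 289731)| = 2, even; anisotropic at {19, 23}.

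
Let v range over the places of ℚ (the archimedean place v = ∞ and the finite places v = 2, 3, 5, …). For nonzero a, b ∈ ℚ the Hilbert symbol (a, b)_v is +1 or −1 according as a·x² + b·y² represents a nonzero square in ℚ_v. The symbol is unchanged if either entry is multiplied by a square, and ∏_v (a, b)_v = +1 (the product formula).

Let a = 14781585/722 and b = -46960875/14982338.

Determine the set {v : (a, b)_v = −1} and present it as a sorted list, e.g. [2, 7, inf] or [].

[2, 3, 13, 17]

Mod squares: a ≡ 3570, b ≡ -2470. Check v ∈ {∞, 2, 3, 5, 7, 13, 17, 19, 23}.
v=3: a=3^1·(≡2), b=3^2·(≡2) mod 3; (2|3)=-1, (2|3)=-1; (−1)^{1·2·1}·(-1)^2·(-1)^1 = -1.
v=23: a=23^0·(≡22), b=23^-2·(≡20) mod 23; (22|23)=-1, (20|23)=-1; (−1)^{0·-2·11}·(-1)^-2·(-1)^0 = +1.
v=2: v_2(a)=-1, v_2(b)=-1; units ≡ 1, 5 (mod 8); ε·ε+αω+βω = 0·0+-1·1+-1·0 ≡ 1  ⇒  (a,b)_2 = -1.
v=7: a=7^3·(≡3), b=7^-2·(≡2) mod 7; (3|7)=-1, (2|7)=+1; (−1)^{3·-2·3}·(-1)^-2·(+1)^3 = +1.
v=17: a=17^1·(≡5), b=17^-2·(≡3) mod 17; (5|17)=-1, (3|17)=-1; (−1)^{1·-2·8}·(-1)^-2·(-1)^1 = -1.
v=∞: 3570 > 0 and -2470 < 0  ⇒  (a,b)_∞ = +1.
v=19: a=19^-2·(≡11), b=19^1·(≡14) mod 19; (11|19)=+1, (14|19)=-1; (−1)^{-2·1·9}·(+1)^1·(-1)^-2 = +1.
v=13: a=13^2·(≡2), b=13^3·(≡7) mod 13; (2|13)=-1, (7|13)=-1; (−1)^{2·3·6}·(-1)^3·(-1)^2 = -1.
v=5: a=5^1·(≡1), b=5^3·(≡1) mod 5; (1|5)=+1, (1|5)=+1; (−1)^{1·3·2}·(+1)^3·(+1)^1 = +1.
Ram(3570, -2470) = {2, 3, 13, 17}; no ℚ_2-point on the conic.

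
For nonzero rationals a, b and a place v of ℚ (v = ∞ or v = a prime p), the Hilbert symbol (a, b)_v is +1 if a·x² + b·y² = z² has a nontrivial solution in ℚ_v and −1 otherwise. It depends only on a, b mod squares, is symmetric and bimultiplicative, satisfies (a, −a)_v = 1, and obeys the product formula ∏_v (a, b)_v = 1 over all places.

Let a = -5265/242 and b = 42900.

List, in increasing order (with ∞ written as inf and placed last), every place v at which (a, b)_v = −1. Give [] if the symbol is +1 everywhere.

[2, 3, 11, 13]

(a, b) ≡ (-130, 429) mod (ℚ^×)²; places V = {2, 3, 5, 11, 13, ∞}.
(a,b)_13: α=1, u≡3; β=1, v≡11 (mod 13); (3|13)=+1, (11|13)=-1; sign (−1)^0·+1^1·-1^1 = -1.
(a,b)_3: α=4, u≡2; β=1, v≡2 (mod 3); (2|3)=-1, (2|3)=-1; sign (−1)^0·-1^1·-1^4 = -1.
(a,b)_2: α=-1, β=2; u≡7, v≡5 (mod 8); ε(u)ε(v)=1·0, αω(v)=-1·1, βω(u)=2·0; sum ≡ 1  ⇒  -1.
(a,b)_11: α=-2, u≡2; β=1, v≡6 (mod 11); (2|11)=-1, (6|11)=-1; sign (−1)^0·-1^1·-1^-2 = -1.
(a,b)_∞: sgn(-130)=−, sgn(429)=+, so +1.
(a,b)_5: α=1, u≡1; β=2, v≡1 (mod 5); (1|5)=+1, (1|5)=+1; sign (−1)^0·+1^2·+1^1 = +1.
(-130, 429 / ℚ) ramifies at {2, 3, 11, 13}: a division algebra.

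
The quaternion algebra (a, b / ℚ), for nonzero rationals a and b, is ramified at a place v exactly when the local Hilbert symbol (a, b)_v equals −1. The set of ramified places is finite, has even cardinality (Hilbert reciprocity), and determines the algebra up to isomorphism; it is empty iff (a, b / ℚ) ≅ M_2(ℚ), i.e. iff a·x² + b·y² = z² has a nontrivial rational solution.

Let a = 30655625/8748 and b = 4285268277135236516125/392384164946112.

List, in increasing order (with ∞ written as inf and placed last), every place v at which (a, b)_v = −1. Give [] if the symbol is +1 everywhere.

[2, 5, 11, 13]

(a, b) ≡ (3003, 15015) mod (ℚ^×)²; places V = {2, 3, 5, 7, 11, 13, 37, 53, ∞}.
(a,b)_53: α=0, u≡18; β=-2, v≡9 (mod 53); (18|53)=-1, (9|53)=+1; sign (−1)^0·-1^-2·+1^0 = +1.
(a,b)_11: α=1, u≡1; β=5, v≡1 (mod 11); (1|11)=+1, (1|11)=+1; sign (−1)^1·+1^5·+1^1 = -1.
(a,b)_2: α=-2, β=-6; u≡3, v≡7 (mod 8); ε(u)ε(v)=1·1, αω(v)=-2·0, βω(u)=-6·1; sum ≡ 1  ⇒  -1.
(a,b)_5: α=4, u≡3; β=3, v≡2 (mod 5); (3|5)=-1, (2|5)=-1; sign (−1)^0·-1^3·-1^4 = -1.
(a,b)_∞: sgn(3003)=+, sgn(15015)=+, so +1.
(a,b)_3: α=-7, u≡2; β=-13, v≡1 (mod 3); (2|3)=-1, (1|3)=+1; sign (−1)^1·-1^-13·+1^-7 = +1.
(a,b)_37: α=0, u≡31; β=-2, v≡12 (mod 37); (31|37)=-1, (12|37)=+1; sign (−1)^0·-1^-2·+1^0 = +1.
(a,b)_7: α=3, u≡4; β=13, v≡3 (mod 7); (4|7)=+1, (3|7)=-1; sign (−1)^1·+1^13·-1^3 = +1.
(a,b)_13: α=1, u≡10; β=3, v≡2 (mod 13); (10|13)=+1, (2|13)=-1; sign (−1)^0·+1^3·-1^1 = -1.
Ram(3003, 15015) = {2, 5, 11, 13}; no ℚ_2-point on the conic.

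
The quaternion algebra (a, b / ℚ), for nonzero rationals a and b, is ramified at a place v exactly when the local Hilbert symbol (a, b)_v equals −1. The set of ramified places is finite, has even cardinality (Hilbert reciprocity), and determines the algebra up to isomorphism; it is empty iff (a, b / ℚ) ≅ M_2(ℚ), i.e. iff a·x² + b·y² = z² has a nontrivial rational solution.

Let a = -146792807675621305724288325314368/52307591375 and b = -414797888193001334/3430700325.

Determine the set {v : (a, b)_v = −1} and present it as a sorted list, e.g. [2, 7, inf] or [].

(a, b) ≡ (-3515, -29822) mod (ℚ^×)²; places V = {2, 3, 5, 7, 13, 17, 19, 23, 31, 37, ∞}.
(a,b)_5: α=-3, u≡2; β=-2, v≡2 (mod 5); (2|5)=-1, (2|5)=-1; sign (−1)^0·-1^-2·-1^-3 = -1.
(a,b)_23: α=4, u≡2; β=2, v≡3 (mod 23); (2|23)=+1, (3|23)=+1; sign (−1)^0·+1^2·+1^4 = +1.
(a,b)_37: α=3, u≡27; β=1, v≡29 (mod 37); (27|37)=+1, (29|37)=-1; sign (−1)^0·+1^1·-1^3 = -1.
(a,b)_2: α=6, β=1; u≡5, v≡1 (mod 8); ε(u)ε(v)=0·0, αω(v)=6·0, βω(u)=1·1; sum ≡ 1  ⇒  -1.
(a,b)_7: α=0, u≡5; β=2, v≡3 (mod 7); (5|7)=-1, (3|7)=-1; sign (−1)^0·-1^2·-1^0 = +1.
(a,b)_19: α=-5, u≡1; β=-4, v≡13 (mod 19); (1|19)=+1, (13|19)=-1; sign (−1)^0·+1^-4·-1^-5 = -1.
(a,b)_17: α=14, u≡1; β=8, v≡8 (mod 17); (1|17)=+1, (8|17)=+1; sign (−1)^0·+1^8·+1^14 = +1.
(a,b)_∞: sgn(-3515)=−, sgn(-29822)=−, so -1.
(a,b)_31: α=2, u≡20; β=1, v≡29 (mod 31); (20|31)=+1, (29|31)=-1; sign (−1)^0·+1^1·-1^2 = +1.
(a,b)_13: α=-2, u≡11; β=-1, v≡8 (mod 13); (11|13)=-1, (8|13)=-1; sign (−1)^0·-1^-1·-1^-2 = -1.
(a,b)_3: α=0, u≡1; β=-4, v≡1 (mod 3); (1|3)=+1, (1|3)=+1; sign (−1)^0·+1^-4·+1^0 = +1.
(-3515, -29822 / ℚ) ramifies at {2, 5, 13, 19, 37, ∞}: a division algebra.

[2, 5, 13, 19, 37, inf]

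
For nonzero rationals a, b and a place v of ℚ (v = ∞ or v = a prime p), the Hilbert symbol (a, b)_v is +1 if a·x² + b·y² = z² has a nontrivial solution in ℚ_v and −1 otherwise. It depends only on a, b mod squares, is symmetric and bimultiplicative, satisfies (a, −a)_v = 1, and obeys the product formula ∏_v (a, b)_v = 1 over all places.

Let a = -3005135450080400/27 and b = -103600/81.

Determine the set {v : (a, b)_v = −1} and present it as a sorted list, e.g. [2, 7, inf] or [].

[3, 29, 37, inf]

(a, b) ≡ (-245427, -259) mod (ℚ^×)²; places V = {2, 3, 5, 7, 13, 29, 31, 37, ∞}.
(a,b)_7: α=3, u≡1; β=1, v≡3 (mod 7); (1|7)=+1, (3|7)=-1; sign (−1)^1·+1^1·-1^3 = +1.
(a,b)_2: α=4, β=4; u≡5, v≡5 (mod 8); ε(u)ε(v)=0·0, αω(v)=4·1, βω(u)=4·1; sum ≡ 0  ⇒  +1.
(a,b)_∞: sgn(-245427)=−, sgn(-259)=−, so -1.
(a,b)_29: α=1, u≡4; β=0, v≡2 (mod 29); (4|29)=+1, (2|29)=-1; sign (−1)^0·+1^0·-1^1 = -1.
(a,b)_13: α=1, u≡12; β=0, v≡12 (mod 13); (12|13)=+1, (12|13)=+1; sign (−1)^0·+1^0·+1^1 = +1.
(a,b)_31: α=1, u≡14; β=0, v≡5 (mod 31); (14|31)=+1, (5|31)=+1; sign (−1)^0·+1^0·+1^1 = +1.
(a,b)_5: α=2, u≡2; β=2, v≡1 (mod 5); (2|5)=-1, (1|5)=+1; sign (−1)^0·-1^2·+1^2 = +1.
(a,b)_37: α=4, u≡35; β=1, v≡7 (mod 37); (35|37)=-1, (7|37)=+1; sign (−1)^0·-1^1·+1^4 = -1.
(a,b)_3: α=-3, u≡1; β=-4, v≡2 (mod 3); (1|3)=+1, (2|3)=-1; sign (−1)^0·+1^-4·-1^-3 = -1.
(-245427, -259 / ℚ) ramifies at {3, 29, 37, ∞}: a division algebra.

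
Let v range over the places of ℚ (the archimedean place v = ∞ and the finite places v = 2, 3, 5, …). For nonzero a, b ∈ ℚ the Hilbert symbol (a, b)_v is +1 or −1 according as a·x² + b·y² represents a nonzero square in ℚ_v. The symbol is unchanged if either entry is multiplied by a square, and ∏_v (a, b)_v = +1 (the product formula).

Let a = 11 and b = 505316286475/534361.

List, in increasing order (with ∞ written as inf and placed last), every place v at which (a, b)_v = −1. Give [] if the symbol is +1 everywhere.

Mod squares: a ≡ 11, b ≡ 779779. Check v ∈ {∞, 2, 5, 7, 11, 13, 17, 19, 23, 41, 43}.
v=19: a=19^0·(≡11), b=19^1·(≡6) mod 19; (11|19)=+1, (6|19)=+1; (−1)^{0·1·9}·(+1)^1·(+1)^0 = +1.
v=∞: 11 > 0 and 779779 > 0  ⇒  (a,b)_∞ = +1.
v=23: a=23^0·(≡11), b=23^2·(≡7) mod 23; (11|23)=-1, (7|23)=-1; (−1)^{0·2·11}·(-1)^2·(-1)^0 = +1.
v=2: v_2(a)=0, v_2(b)=0; units ≡ 3, 3 (mod 8); ε·ε+αω+βω = 1·1+0·1+0·1 ≡ 1  ⇒  (a,b)_2 = -1.
v=7: a=7^0·(≡4), b=7^3·(≡6) mod 7; (4|7)=+1, (6|7)=-1; (−1)^{0·3·3}·(+1)^3·(-1)^0 = +1.
v=17: a=17^0·(≡11), b=17^-2·(≡14) mod 17; (11|17)=-1, (14|17)=-1; (−1)^{0·-2·8}·(-1)^-2·(-1)^0 = +1.
v=11: a=11^1·(≡1), b=11^1·(≡3) mod 11; (1|11)=+1, (3|11)=+1; (−1)^{1·1·5}·(+1)^1·(+1)^1 = -1.
v=41: a=41^0·(≡11), b=41^1·(≡8) mod 41; (11|41)=-1, (8|41)=+1; (−1)^{0·1·20}·(-1)^1·(+1)^0 = -1.
v=13: a=13^0·(≡11), b=13^1·(≡3) mod 13; (11|13)=-1, (3|13)=+1; (−1)^{0·1·6}·(-1)^1·(+1)^0 = -1.
v=5: a=5^0·(≡1), b=5^2·(≡4) mod 5; (1|5)=+1, (4|5)=+1; (−1)^{0·2·2}·(+1)^2·(+1)^0 = +1.
v=43: a=43^0·(≡11), b=43^-2·(≡11) mod 43; (11|43)=+1, (11|43)=+1; (−1)^{0·-2·21}·(+1)^-2·(+1)^0 = +1.
(11, 779779 / ℚ) ramifies at {2, 11, 13, 41}: a division algebra.

[2, 11, 13, 41]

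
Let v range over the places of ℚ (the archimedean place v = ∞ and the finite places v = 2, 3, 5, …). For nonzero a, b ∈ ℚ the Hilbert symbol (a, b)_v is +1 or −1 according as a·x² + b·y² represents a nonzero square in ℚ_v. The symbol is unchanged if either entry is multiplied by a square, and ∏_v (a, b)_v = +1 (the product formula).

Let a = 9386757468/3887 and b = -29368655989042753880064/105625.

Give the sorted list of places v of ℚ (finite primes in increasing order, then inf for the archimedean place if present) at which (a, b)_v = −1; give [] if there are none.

[3, 17, 31, 47]

(a, b) ≡ (49562769, -51) mod (ℚ^×)²; places V = {2, 3, 5, 11, 13, 17, 23, 29, 31, 47, ∞}.
(a,b)_2: α=2, β=14; u≡1, v≡5 (mod 8); ε(u)ε(v)=0·0, αω(v)=2·1, βω(u)=14·0; sum ≡ 0  ⇒  +1.
(a,b)_5: α=0, u≡4; β=-4, v≡4 (mod 5); (4|5)=+1, (4|5)=+1; sign (−1)^0·+1^-4·+1^0 = +1.
(a,b)_23: α=-1, u≡17; β=0, v≡3 (mod 23); (17|23)=-1, (3|23)=+1; sign (−1)^0·-1^0·+1^-1 = +1.
(a,b)_47: α=1, u≡19; β=2, v≡20 (mod 47); (19|47)=-1, (20|47)=-1; sign (−1)^0·-1^2·-1^1 = -1.
(a,b)_11: α=2, u≡5; β=0, v≡5 (mod 11); (5|11)=+1, (5|11)=+1; sign (−1)^0·+1^0·+1^2 = +1.
(a,b)_31: α=1, u≡25; β=2, v≡11 (mod 31); (25|31)=+1, (11|31)=-1; sign (−1)^0·+1^2·-1^1 = -1.
(a,b)_∞: sgn(49562769)=+, sgn(-51)=−, so +1.
(a,b)_3: α=3, u≡1; β=5, v≡1 (mod 3); (1|3)=+1, (1|3)=+1; sign (−1)^1·+1^5·+1^3 = -1.
(a,b)_29: α=1, u≡25; β=4, v≡25 (mod 29); (25|29)=+1, (25|29)=+1; sign (−1)^0·+1^4·+1^1 = +1.
(a,b)_13: α=-2, u≡1; β=-2, v≡4 (mod 13); (1|13)=+1, (4|13)=+1; sign (−1)^0·+1^-2·+1^-2 = +1.
(a,b)_17: α=1, u≡1; β=3, v≡10 (mod 17); (1|17)=+1, (10|17)=-1; sign (−1)^0·+1^3·-1^1 = -1.
(49562769, -51 / ℚ) ramifies at {3, 17, 31, 47}: a division algebra.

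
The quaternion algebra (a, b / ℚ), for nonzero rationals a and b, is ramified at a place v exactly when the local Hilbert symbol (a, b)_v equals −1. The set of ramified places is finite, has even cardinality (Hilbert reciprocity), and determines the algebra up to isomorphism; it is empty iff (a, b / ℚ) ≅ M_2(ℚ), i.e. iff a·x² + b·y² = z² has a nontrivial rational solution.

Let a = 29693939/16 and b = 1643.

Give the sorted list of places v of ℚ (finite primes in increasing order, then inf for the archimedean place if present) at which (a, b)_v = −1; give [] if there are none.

[2, 31]

Mod squares: a ≡ 11, b ≡ 1643. Check v ∈ {∞, 2, 11, 31, 53}.
v=∞: 11 > 0 and 1643 > 0  ⇒  (a,b)_∞ = +1.
v=53: a=53^2·(≡28), b=53^1·(≡31) mod 53; (28|53)=+1, (31|53)=-1; (−1)^{2·1·26}·(+1)^1·(-1)^2 = +1.
v=11: a=11^1·(≡1), b=11^0·(≡4) mod 11; (1|11)=+1, (4|11)=+1; (−1)^{1·0·5}·(+1)^0·(+1)^1 = +1.
v=2: v_2(a)=-4, v_2(b)=0; units ≡ 3, 3 (mod 8); ε·ε+αω+βω = 1·1+-4·1+0·1 ≡ 1  ⇒  (a,b)_2 = -1.
v=31: a=31^2·(≡15), b=31^1·(≡22) mod 31; (15|31)=-1, (22|31)=-1; (−1)^{2·1·15}·(-1)^1·(-1)^2 = -1.
Ram(11, 1643) = {2, 31}; no ℚ_2-point on the conic.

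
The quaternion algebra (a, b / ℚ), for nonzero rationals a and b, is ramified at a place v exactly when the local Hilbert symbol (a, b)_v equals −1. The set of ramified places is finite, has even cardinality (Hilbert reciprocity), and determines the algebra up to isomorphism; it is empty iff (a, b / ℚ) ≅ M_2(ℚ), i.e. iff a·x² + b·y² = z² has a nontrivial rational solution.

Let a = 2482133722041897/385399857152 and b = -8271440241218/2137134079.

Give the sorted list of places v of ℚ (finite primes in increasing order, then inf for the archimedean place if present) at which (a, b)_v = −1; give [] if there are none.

(a, b) ≡ (434, -62) mod (ℚ^×)²; places V = {2, 3, 7, 11, 19, 23, 31, ∞}.
(a,b)_19: α=-6, u≡16; β=-4, v≡18 (mod 19); (16|19)=+1, (18|19)=-1; sign (−1)^0·+1^-4·-1^-6 = +1.
(a,b)_31: α=1, u≡25; β=-1, v≡13 (mod 31); (25|31)=+1, (13|31)=-1; sign (−1)^1·+1^-1·-1^1 = +1.
(a,b)_2: α=-13, β=1; u≡1, v≡1 (mod 8); ε(u)ε(v)=0·0, αω(v)=-13·0, βω(u)=1·0; sum ≡ 0  ⇒  +1.
(a,b)_∞: sgn(434)=+, sgn(-62)=−, so +1.
(a,b)_3: α=2, u≡2; β=0, v≡1 (mod 3); (2|3)=-1, (1|3)=+1; sign (−1)^0·-1^0·+1^2 = +1.
(a,b)_7: α=3, u≡5; β=10, v≡2 (mod 7); (5|7)=-1, (2|7)=+1; sign (−1)^0·-1^10·+1^3 = +1.
(a,b)_11: α=10, u≡4; β=4, v≡3 (mod 11); (4|11)=+1, (3|11)=+1; sign (−1)^0·+1^4·+1^10 = +1.
(a,b)_23: α=0, u≡10; β=-2, v≡7 (mod 23); (10|23)=-1, (7|23)=-1; sign (−1)^0·-1^-2·-1^0 = +1.
Every local symbol is +1, so the conic 434·x² + -62·y² = z² has ℚ_v-points for all v and hence a ℚ-point; (a, b / ℚ) ≅ M_2(ℚ).

[]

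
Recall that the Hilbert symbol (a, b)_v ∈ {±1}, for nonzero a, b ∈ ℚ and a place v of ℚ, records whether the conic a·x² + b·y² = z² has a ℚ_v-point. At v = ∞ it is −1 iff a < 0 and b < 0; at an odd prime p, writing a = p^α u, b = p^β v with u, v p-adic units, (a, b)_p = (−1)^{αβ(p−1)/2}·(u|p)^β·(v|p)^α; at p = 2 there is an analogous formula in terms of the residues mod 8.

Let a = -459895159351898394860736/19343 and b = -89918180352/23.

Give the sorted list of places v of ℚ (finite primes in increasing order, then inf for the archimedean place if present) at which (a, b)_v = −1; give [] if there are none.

[2, 3, 7, 13, 19, inf]

Mod squares: a ≡ -437437, b ≡ -69069. Check v ∈ {∞, 2, 3, 7, 11, 13, 19, 23, 29}.
v=19: a=19^5·(≡17), b=19^2·(≡12) mod 19; (17|19)=+1, (12|19)=-1; (−1)^{5·2·9}·(+1)^2·(-1)^5 = -1.
v=13: a=13^3·(≡8), b=13^1·(≡12) mod 13; (8|13)=-1, (12|13)=+1; (−1)^{3·1·6}·(-1)^1·(+1)^3 = -1.
v=∞: -437437 < 0 and -69069 < 0  ⇒  (a,b)_∞ = -1.
v=29: a=29^-2·(≡16), b=29^0·(≡13) mod 29; (16|29)=+1, (13|29)=+1; (−1)^{-2·0·14}·(+1)^0·(+1)^-2 = +1.
v=7: a=7^5·(≡6), b=7^1·(≡3) mod 7; (6|7)=-1, (3|7)=-1; (−1)^{5·1·3}·(-1)^1·(-1)^5 = -1.
v=11: a=11^3·(≡1), b=11^1·(≡6) mod 11; (1|11)=+1, (6|11)=-1; (−1)^{3·1·5}·(+1)^1·(-1)^3 = +1.
v=23: a=23^-1·(≡18), b=23^-1·(≡17) mod 23; (18|23)=+1, (17|23)=-1; (−1)^{-1·-1·11}·(+1)^-1·(-1)^-1 = +1.
v=3: a=3^10·(≡2), b=3^5·(≡2) mod 3; (2|3)=-1, (2|3)=-1; (−1)^{10·5·1}·(-1)^5·(-1)^10 = -1.
v=2: v_2(a)=6, v_2(b)=10; units ≡ 3, 3 (mod 8); ε·ε+αω+βω = 1·1+6·1+10·1 ≡ 1  ⇒  (a,b)_2 = -1.
Ram(-437437, -69069) = {2, 3, 7, 13, 19, ∞}; no ℚ_2-point on the conic.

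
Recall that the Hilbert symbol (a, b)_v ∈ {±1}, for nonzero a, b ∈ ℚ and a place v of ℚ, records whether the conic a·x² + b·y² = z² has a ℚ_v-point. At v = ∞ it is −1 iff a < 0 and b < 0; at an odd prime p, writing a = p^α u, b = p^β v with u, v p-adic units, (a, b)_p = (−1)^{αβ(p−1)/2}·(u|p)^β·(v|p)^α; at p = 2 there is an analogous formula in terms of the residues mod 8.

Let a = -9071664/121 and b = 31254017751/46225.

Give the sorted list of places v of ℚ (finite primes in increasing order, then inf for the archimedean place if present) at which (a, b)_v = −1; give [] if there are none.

[3, 7, 19, 23]

(a, b) ≡ (-11571, 759) mod (ℚ^×)²; places V = {2, 3, 5, 7, 11, 19, 23, 29, 31, 43, ∞}.
(a,b)_43: α=0, u≡5; β=-2, v≡26 (mod 43); (5|43)=-1, (26|43)=-1; sign (−1)^0·-1^-2·-1^0 = +1.
(a,b)_∞: sgn(-11571)=−, sgn(759)=+, so +1.
(a,b)_5: α=0, u≡1; β=-2, v≡4 (mod 5); (1|5)=+1, (4|5)=+1; sign (−1)^0·+1^-2·+1^0 = +1.
(a,b)_3: α=1, u≡1; β=5, v≡1 (mod 3); (1|3)=+1, (1|3)=+1; sign (−1)^1·+1^5·+1^1 = -1.
(a,b)_7: α=3, u≡6; β=0, v≡3 (mod 7); (6|7)=-1, (3|7)=-1; sign (−1)^0·-1^0·-1^3 = -1.
(a,b)_29: α=1, u≡13; β=0, v≡28 (mod 29); (13|29)=+1, (28|29)=+1; sign (−1)^0·+1^0·+1^1 = +1.
(a,b)_23: α=0, u≡7; β=3, v≡5 (mod 23); (7|23)=-1, (5|23)=-1; sign (−1)^0·-1^3·-1^0 = -1.
(a,b)_11: α=-2, u≡3; β=1, v≡5 (mod 11); (3|11)=+1, (5|11)=+1; sign (−1)^0·+1^1·+1^-2 = +1.
(a,b)_31: α=0, u≡24; β=2, v≡3 (mod 31); (24|31)=-1, (3|31)=-1; sign (−1)^0·-1^2·-1^0 = +1.
(a,b)_19: α=1, u≡2; β=0, v≡3 (mod 19); (2|19)=-1, (3|19)=-1; sign (−1)^0·-1^0·-1^1 = -1.
(a,b)_2: α=4, β=0; u≡5, v≡7 (mod 8); ε(u)ε(v)=0·1, αω(v)=4·0, βω(u)=0·1; sum ≡ 0  ⇒  +1.
|Ram(-11571, 759)| = 4, even; anisotropic at {3, 7, 19, 23}.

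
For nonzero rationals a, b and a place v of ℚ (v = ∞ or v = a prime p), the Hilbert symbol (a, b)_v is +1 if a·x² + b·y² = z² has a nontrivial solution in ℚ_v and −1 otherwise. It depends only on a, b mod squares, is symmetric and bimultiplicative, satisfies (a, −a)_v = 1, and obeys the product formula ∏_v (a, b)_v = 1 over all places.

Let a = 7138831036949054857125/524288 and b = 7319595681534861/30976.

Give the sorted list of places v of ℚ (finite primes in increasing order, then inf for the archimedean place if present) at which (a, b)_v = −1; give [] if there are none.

[2, 19, 31, 37]

Mod squares: a ≡ 217930, b ≡ 29. Check v ∈ {∞, 2, 3, 5, 11, 19, 29, 31, 37}.
v=19: a=19^3·(≡13), b=19^2·(≡18) mod 19; (13|19)=-1, (18|19)=-1; (−1)^{3·2·9}·(-1)^2·(-1)^3 = -1.
v=5: a=5^3·(≡4), b=5^0·(≡1) mod 5; (4|5)=+1, (1|5)=+1; (−1)^{3·0·2}·(+1)^0·(+1)^3 = +1.
v=31: a=31^3·(≡22), b=31^2·(≡15) mod 31; (22|31)=-1, (15|31)=-1; (−1)^{3·2·15}·(-1)^2·(-1)^3 = -1.
v=∞: 217930 > 0 and 29 > 0  ⇒  (a,b)_∞ = +1.
v=11: a=11^0·(≡5), b=11^-2·(≡7) mod 11; (5|11)=+1, (7|11)=-1; (−1)^{0·-2·5}·(+1)^-2·(-1)^0 = +1.
v=2: v_2(a)=-19, v_2(b)=-8; units ≡ 5, 5 (mod 8); ε·ε+αω+βω = 0·0+-19·1+-8·1 ≡ 1  ⇒  (a,b)_2 = -1.
v=29: a=29^2·(≡28), b=29^1·(≡1) mod 29; (28|29)=+1, (1|29)=+1; (−1)^{2·1·14}·(+1)^1·(+1)^2 = +1.
v=3: a=3^8·(≡1), b=3^12·(≡2) mod 3; (1|3)=+1, (2|3)=-1; (−1)^{8·12·1}·(+1)^12·(-1)^8 = +1.
v=37: a=37^3·(≡1), b=37^2·(≡24) mod 37; (1|37)=+1, (24|37)=-1; (−1)^{3·2·18}·(+1)^2·(-1)^3 = -1.
Ram(217930, 29) = {2, 19, 31, 37}; no ℚ_2-point on the conic.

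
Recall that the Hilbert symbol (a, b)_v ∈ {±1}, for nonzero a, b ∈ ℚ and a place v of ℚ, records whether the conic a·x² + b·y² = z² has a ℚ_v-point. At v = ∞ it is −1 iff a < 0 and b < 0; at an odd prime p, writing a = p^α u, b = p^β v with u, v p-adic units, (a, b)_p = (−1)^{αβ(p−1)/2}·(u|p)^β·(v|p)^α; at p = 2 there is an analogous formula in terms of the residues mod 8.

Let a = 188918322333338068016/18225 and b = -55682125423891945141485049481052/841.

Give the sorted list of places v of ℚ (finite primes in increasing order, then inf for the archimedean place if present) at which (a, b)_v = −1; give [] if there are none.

[19, 37]

Mod squares: a ≡ 611, b ≡ -19859047. Check v ∈ {∞, 2, 3, 5, 7, 13, 19, 23, 29, 37, 41, 47, 53}.
v=53: a=53^2·(≡24), b=53^3·(≡24) mod 53; (24|53)=+1, (24|53)=+1; (−1)^{2·3·26}·(+1)^3·(+1)^2 = +1.
v=2: v_2(a)=4, v_2(b)=2; units ≡ 3, 1 (mod 8); ε·ε+αω+βω = 1·0+4·0+2·1 ≡ 0  ⇒  (a,b)_2 = +1.
v=29: a=29^0·(≡21), b=29^-2·(≡12) mod 29; (21|29)=-1, (12|29)=-1; (−1)^{0·-2·14}·(-1)^-2·(-1)^0 = +1.
v=23: a=23^0·(≡13), b=23^2·(≡6) mod 23; (13|23)=+1, (6|23)=+1; (−1)^{0·2·11}·(+1)^2·(+1)^0 = +1.
v=∞: 611 > 0 and -19859047 < 0  ⇒  (a,b)_∞ = +1.
v=13: a=13^3·(≡2), b=13^5·(≡2) mod 13; (2|13)=-1, (2|13)=-1; (−1)^{3·5·6}·(-1)^5·(-1)^3 = +1.
v=3: a=3^-6·(≡2), b=3^2·(≡2) mod 3; (2|3)=-1, (2|3)=-1; (−1)^{-6·2·1}·(-1)^2·(-1)^-6 = +1.
v=37: a=37^2·(≡32), b=37^3·(≡28) mod 37; (32|37)=-1, (28|37)=+1; (−1)^{2·3·18}·(-1)^3·(+1)^2 = -1.
v=5: a=5^-2·(≡4), b=5^0·(≡3) mod 5; (4|5)=+1, (3|5)=-1; (−1)^{-2·0·2}·(+1)^0·(-1)^-2 = +1.
v=7: a=7^2·(≡4), b=7^0·(≡2) mod 7; (4|7)=+1, (2|7)=+1; (−1)^{2·0·3}·(+1)^0·(+1)^2 = +1.
v=19: a=19^2·(≡3), b=19^3·(≡8) mod 19; (3|19)=-1, (8|19)=-1; (−1)^{2·3·9}·(-1)^3·(-1)^2 = -1.
v=41: a=41^2·(≡8), b=41^3·(≡6) mod 41; (8|41)=+1, (6|41)=-1; (−1)^{2·3·20}·(+1)^3·(-1)^2 = +1.
v=47: a=47^1·(≡23), b=47^2·(≡8) mod 47; (23|47)=-1, (8|47)=+1; (−1)^{1·2·23}·(-1)^2·(+1)^1 = +1.
Ram(611, -19859047) = {19, 37}; no ℚ_19-point on the conic.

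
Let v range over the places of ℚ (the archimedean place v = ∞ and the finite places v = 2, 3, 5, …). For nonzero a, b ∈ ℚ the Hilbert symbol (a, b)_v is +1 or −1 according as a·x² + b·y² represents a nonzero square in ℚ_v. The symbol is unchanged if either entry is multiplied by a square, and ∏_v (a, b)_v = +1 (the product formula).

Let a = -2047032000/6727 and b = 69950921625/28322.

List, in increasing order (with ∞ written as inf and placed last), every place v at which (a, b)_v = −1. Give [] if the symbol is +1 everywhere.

[2, 5]

(a, b) ≡ (-1365, 130) mod (ℚ^×)²; places V = {2, 3, 5, 7, 13, 17, 31, ∞}.
(a,b)_7: α=-1, u≡4; β=-2, v≡1 (mod 7); (4|7)=+1, (1|7)=+1; sign (−1)^0·+1^-2·+1^-1 = +1.
(a,b)_∞: sgn(-1365)=−, sgn(130)=+, so +1.
(a,b)_5: α=3, u≡2; β=3, v≡4 (mod 5); (2|5)=-1, (4|5)=+1; sign (−1)^0·-1^3·+1^3 = -1.
(a,b)_3: α=9, u≡1; β=16, v≡1 (mod 3); (1|3)=+1, (1|3)=+1; sign (−1)^0·+1^16·+1^9 = +1.
(a,b)_13: α=1, u≡10; β=1, v≡3 (mod 13); (10|13)=+1, (3|13)=+1; sign (−1)^0·+1^1·+1^1 = +1.
(a,b)_17: α=0, u≡7; β=-2, v≡6 (mod 17); (7|17)=-1, (6|17)=-1; sign (−1)^0·-1^-2·-1^0 = +1.
(a,b)_31: α=-2, u≡3; β=0, v≡11 (mod 31); (3|31)=-1, (11|31)=-1; sign (−1)^0·-1^0·-1^-2 = +1.
(a,b)_2: α=6, β=-1; u≡3, v≡1 (mod 8); ε(u)ε(v)=1·0, αω(v)=6·0, βω(u)=-1·1; sum ≡ 1  ⇒  -1.
Ram(-1365, 130) = {2, 5}; no ℚ_2-point on the conic.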